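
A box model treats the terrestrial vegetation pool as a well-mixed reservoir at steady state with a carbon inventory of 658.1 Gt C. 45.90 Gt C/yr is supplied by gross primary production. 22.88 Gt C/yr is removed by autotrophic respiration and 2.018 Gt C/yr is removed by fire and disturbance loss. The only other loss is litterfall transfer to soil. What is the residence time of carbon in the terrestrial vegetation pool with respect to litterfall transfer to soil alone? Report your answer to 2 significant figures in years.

31 yr

At steady state ΣF_in = ΣF_out.
ΣF_in = 45.900 Gt C/yr.
Litterfall transfer to soil flux = ΣF_in − (22.88 + 2.018) = 45.900 − 24.90 = 21.00 Gt C/yr.
τ = M / F = 658.1 / 21.00 = 31.34 yr.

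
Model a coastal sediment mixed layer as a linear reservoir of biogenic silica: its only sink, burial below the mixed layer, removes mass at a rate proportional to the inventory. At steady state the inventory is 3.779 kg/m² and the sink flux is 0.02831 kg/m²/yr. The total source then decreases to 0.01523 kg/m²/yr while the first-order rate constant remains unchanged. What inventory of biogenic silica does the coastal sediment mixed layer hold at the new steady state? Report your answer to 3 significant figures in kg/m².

Rate constant k = F/M = 0.02831 / 3.779 = 0.007491 yr⁻¹.
At the new steady state, source = k·M_new ⇒ M_new = 0.01523 / 0.007491 = 2.033 kg/m².
(Equivalently M_new = M × F_new/F_old = 3.779 × 0.01523/0.02831.)

2.03 kg/m²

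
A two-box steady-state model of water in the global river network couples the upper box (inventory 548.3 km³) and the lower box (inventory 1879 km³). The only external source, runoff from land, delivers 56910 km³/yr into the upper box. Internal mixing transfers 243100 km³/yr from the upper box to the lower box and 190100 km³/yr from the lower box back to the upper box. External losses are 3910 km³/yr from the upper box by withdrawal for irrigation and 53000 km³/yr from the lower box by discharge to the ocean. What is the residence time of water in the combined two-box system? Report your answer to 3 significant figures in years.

0.0427 yr

Residence time in the combined system uses the total inventory and the total *external* removal — internal exchanges between the two boxes cancel.
M_total = 548.3 + 1879 = 2427.3 km³.
ΣF_external_out = 3910 + 53000 = 56910 km³/yr.
τ = M_total / ΣF_ext = 2427.3 / 56910 = 0.04265 yr.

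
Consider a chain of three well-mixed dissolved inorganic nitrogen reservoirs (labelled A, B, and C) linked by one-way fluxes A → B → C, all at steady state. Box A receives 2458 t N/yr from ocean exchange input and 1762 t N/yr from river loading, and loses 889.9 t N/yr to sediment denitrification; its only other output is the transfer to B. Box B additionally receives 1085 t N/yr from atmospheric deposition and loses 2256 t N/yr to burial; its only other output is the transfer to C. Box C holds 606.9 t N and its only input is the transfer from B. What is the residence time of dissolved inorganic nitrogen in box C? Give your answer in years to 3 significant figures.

Box A: F(A→B) = (2458 + 1762) − 889.9 = 3330.1 t N/yr.
Box B: F(B→C) = (3330.1 + 1085) − 2256 = 2159.1 t N/yr.
Box C throughput = its input = 2159.1 t N/yr; τ = 606.9 / 2159.1 = 0.2811 yr.

0.281 yr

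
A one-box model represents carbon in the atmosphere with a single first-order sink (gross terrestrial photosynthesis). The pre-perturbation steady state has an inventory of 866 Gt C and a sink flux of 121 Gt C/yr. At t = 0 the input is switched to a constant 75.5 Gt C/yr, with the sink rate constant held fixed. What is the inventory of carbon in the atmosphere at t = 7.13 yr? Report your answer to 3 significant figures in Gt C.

The sink rate constant is k = F₀/M₀ = 121/866 = 0.1397 yr⁻¹.
Solving dM/dt = F₁ − kM with M(0) = M₀ gives M(t) = F₁/k + (M₀ − F₁/k)·e^(−kt).
F₁/k = 75.5/0.1397 = 540.36 Gt C; kt = 0.1397 × 7.13 = 0.9962, e^(−kt) = 0.3693.
M(7.13) = 540.36 + (866 − 540.36) × 0.3693 = 540.36 + 120.3 = 660.61 Gt C.

661 Gt C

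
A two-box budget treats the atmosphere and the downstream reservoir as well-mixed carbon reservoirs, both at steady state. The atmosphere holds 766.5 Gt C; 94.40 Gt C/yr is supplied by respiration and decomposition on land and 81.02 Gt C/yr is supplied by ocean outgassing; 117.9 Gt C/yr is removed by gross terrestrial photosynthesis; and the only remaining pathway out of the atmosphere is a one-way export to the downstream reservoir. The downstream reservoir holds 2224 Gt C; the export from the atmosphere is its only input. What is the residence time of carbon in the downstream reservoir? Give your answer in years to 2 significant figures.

Balance the atmosphere: ΣF_in = 94.40 + 81.02 = 175.42 Gt C/yr.
Export to the downstream reservoir = ΣF_in − (117.9) = 57.520 Gt C/yr.
At steady state the output of the downstream reservoir equals its input, 57.520 Gt C/yr.
τ = M / F = 2224 / 57.520 = 38.66 yr.

39 yr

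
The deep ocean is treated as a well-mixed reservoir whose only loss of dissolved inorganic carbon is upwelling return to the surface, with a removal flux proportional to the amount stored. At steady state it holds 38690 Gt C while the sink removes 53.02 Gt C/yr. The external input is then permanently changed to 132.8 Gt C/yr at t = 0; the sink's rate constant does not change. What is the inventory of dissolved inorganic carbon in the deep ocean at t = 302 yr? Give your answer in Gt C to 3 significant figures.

58400 Gt C

Residence time τ = M₀/F₀ = 729.7 yr. The eventual steady state is M_∞ = M₀·(F₁/F₀) = 38690 × 132.8/53.02 = 96907 Gt C.
The anomaly ΔM(t) = M(t) − M_∞ decays as ΔM₀·e^(−t/τ) with ΔM₀ = 38690 − 96907 = −58220 Gt C.
At t = 302 yr, e^(−t/τ) = e^(−0.4139) = 0.6611, so ΔM = −38490 Gt C and M = 96907 − 38490 = 58420 Gt C.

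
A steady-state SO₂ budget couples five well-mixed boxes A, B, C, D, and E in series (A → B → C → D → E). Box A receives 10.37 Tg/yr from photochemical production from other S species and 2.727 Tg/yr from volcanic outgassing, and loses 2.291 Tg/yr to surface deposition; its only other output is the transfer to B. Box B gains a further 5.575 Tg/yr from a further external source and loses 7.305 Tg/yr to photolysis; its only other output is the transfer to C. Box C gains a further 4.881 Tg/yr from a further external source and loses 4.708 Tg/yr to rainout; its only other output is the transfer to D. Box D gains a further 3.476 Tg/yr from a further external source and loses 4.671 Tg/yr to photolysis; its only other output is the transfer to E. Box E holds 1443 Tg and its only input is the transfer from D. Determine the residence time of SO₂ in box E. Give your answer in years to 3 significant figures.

Box A: F(A→B) = (10.37 + 2.727) − 2.291 = 10.806 Tg/yr.
Box B: F(B→C) = (10.806 + 5.575) − 7.305 = 9.0760 Tg/yr.
Box C: F(C→D) = (9.0760 + 4.881) − 4.708 = 9.2490 Tg/yr.
Box D: F(D→E) = (9.2490 + 3.476) − 4.671 = 8.0540 Tg/yr.
Box E throughput = its input = 8.0540 Tg/yr; τ = 1443 / 8.0540 = 179.2 yr.

179 yr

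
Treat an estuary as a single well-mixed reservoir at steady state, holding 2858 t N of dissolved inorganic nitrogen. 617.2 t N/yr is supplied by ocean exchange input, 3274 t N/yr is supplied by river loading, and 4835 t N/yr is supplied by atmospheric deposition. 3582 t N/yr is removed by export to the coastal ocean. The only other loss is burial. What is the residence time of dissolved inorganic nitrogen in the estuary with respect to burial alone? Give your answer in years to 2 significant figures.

At steady state ΣF_in = ΣF_out.
ΣF_in = 617.2 + 3274 + 4835 = 8726.2 t N/yr.
Burial flux = ΣF_in − (3582) = 8726.2 − 3582 = 5144 t N/yr.
τ = M / F = 2858 / 5144 = 0.5556 yr.

0.56 yr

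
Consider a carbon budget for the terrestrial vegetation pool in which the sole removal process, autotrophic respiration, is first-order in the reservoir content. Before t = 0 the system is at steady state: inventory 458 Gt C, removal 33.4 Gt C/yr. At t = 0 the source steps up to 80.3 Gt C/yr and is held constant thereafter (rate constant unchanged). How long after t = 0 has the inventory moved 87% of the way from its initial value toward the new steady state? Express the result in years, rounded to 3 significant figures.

28.0 yr

τ = M₀/F₀ = 458/33.4 = 13.71 yr.
The remaining gap fraction is e^(−t/τ); 87% covered ⇒ e^(−t/τ) = 0.130.
t = −τ ln(0.130) = 13.71 × 2.040 = 27.98 yr.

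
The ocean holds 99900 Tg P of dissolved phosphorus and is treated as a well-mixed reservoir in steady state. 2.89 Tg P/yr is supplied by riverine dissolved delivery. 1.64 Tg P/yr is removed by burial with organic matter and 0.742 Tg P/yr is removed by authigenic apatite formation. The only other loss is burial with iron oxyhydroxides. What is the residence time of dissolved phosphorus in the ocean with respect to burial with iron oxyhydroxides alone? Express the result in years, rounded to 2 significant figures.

At steady state ΣF_in = ΣF_out.
ΣF_in = 2.8900 Tg P/yr.
Burial with iron oxyhydroxides flux = ΣF_in − (1.64 + 0.742) = 2.8900 − 2.382 = 0.5080 Tg P/yr.
τ = M / F = 99900 / 0.5080 = 196700 yr.

200000 yr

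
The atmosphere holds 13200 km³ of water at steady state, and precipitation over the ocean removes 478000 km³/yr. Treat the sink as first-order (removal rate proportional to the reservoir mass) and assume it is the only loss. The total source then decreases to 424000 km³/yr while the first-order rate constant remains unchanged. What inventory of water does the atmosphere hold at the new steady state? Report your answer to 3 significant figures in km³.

Rate constant k = F/M = 478000 / 13200 = 36.21 yr⁻¹.
At the new steady state, source = k·M_new ⇒ M_new = 424000 / 36.21 = 11710 km³.
(Equivalently M_new = M × F_new/F_old = 13200 × 424000/478000.)

11700 km³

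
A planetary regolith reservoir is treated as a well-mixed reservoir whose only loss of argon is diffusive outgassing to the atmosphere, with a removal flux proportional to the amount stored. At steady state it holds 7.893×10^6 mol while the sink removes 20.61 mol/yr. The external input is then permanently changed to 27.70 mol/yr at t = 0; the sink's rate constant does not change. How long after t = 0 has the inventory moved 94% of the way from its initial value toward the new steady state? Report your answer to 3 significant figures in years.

1.08×10^6 yr

τ = M₀/F₀ = 7.893×10^6/20.61 = 383000 yr.
The remaining gap fraction is e^(−t/τ); 94% covered ⇒ e^(−t/τ) = 0.0600.
t = −τ ln(0.0600) = 383000 × 2.813 = 1.077×10^6 yr.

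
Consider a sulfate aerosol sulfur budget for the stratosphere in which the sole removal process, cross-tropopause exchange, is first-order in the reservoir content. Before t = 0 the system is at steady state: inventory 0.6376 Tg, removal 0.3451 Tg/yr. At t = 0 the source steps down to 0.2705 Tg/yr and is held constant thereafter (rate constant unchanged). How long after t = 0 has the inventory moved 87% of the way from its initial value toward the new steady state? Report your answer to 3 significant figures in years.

3.77 yr

τ = M₀/F₀ = 0.6376/0.3451 = 1.848 yr.
The remaining gap fraction is e^(−t/τ); 87% covered ⇒ e^(−t/τ) = 0.130.
t = −τ ln(0.130) = 1.848 × 2.040 = 3.769 yr.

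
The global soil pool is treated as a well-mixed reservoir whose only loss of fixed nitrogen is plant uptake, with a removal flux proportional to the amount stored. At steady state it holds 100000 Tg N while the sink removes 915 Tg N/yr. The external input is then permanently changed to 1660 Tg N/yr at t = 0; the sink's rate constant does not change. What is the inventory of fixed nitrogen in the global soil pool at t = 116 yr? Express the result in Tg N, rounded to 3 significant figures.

153000 Tg N

The sink rate constant is k = F₀/M₀ = 915/100000 = 0.009150 yr⁻¹.
Solving dM/dt = F₁ − kM with M(0) = M₀ gives M(t) = F₁/k + (M₀ − F₁/k)·e^(−kt).
F₁/k = 1660/0.009150 = 181420 Tg N; kt = 0.009150 × 116 = 1.061, e^(−kt) = 0.3460.
M(116) = 181420 + (100000 − 181420) × 0.3460 = 181420 − 28170 = 153250 Tg N.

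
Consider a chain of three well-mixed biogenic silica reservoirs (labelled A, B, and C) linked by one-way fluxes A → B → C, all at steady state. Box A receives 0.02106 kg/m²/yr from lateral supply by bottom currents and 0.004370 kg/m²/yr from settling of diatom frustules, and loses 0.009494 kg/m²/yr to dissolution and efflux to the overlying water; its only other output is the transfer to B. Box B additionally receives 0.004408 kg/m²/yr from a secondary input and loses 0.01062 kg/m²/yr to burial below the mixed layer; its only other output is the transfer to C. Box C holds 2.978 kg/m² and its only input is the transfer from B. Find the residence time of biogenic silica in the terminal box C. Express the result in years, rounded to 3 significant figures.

Box A: F(A→B) = (0.02106 + 0.004370) − 0.009494 = 0.015936 kg/m²/yr.
Box B: F(B→C) = (0.015936 + 0.004408) − 0.01062 = 0.0097240 kg/m²/yr.
Box C throughput = its input = 0.0097240 kg/m²/yr; τ = 2.978 / 0.0097240 = 306.3 yr.

306 yr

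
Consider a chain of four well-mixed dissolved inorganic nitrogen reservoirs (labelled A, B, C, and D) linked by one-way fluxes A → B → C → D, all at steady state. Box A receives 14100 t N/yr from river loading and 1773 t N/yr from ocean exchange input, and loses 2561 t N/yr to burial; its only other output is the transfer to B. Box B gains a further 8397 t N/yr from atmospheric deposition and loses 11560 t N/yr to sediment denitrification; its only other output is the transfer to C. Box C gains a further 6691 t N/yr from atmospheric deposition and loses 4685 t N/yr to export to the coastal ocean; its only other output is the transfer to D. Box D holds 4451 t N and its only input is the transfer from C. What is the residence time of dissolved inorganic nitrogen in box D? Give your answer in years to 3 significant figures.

0.366 yr

Box A: F(A→B) = (14100 + 1773) − 2561 = 13312 t N/yr.
Box B: F(B→C) = (13312 + 8397) − 11560 = 10149 t N/yr.
Box C: F(C→D) = (10149 + 6691) − 4685 = 12155 t N/yr.
Box D throughput = its input = 12155 t N/yr; τ = 4451 / 12155 = 0.3662 yr.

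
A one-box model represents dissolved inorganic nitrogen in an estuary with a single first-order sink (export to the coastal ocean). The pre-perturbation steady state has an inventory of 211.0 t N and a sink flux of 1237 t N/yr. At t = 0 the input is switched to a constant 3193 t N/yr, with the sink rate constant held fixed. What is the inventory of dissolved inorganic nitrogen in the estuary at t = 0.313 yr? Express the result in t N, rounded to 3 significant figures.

τ = M₀/F₀ = 211.0/1237 = 0.1706 yr; rate constant k = 1/τ.
New steady state M_∞ = F₁/k = F₁·τ = 3193 × 0.1706 = 544.64 t N.
M(t) = M_∞ + (M₀ − M_∞)·e^(−t/τ); t/τ = 0.313/0.1706 = 1.835, so e^(−t/τ) = 0.1596.
M(t) = 544.64 − 333.6 × 0.1596 = 491.39 t N.

491 t N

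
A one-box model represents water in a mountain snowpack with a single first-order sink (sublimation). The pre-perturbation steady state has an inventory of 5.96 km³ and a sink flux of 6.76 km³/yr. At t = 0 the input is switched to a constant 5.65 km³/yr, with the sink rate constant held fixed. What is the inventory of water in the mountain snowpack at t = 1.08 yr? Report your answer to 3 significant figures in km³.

τ = M₀/F₀ = 5.96/6.76 = 0.8817 yr; rate constant k = 1/τ.
New steady state M_∞ = F₁/k = F₁·τ = 5.65 × 0.8817 = 4.9814 km³.
M(t) = M_∞ + (M₀ − M_∞)·e^(−t/τ); t/τ = 1.08/0.8817 = 1.225, so e^(−t/τ) = 0.2938.
M(t) = 4.9814 + 0.9786 × 0.2938 = 5.2689 km³.

5.27 km³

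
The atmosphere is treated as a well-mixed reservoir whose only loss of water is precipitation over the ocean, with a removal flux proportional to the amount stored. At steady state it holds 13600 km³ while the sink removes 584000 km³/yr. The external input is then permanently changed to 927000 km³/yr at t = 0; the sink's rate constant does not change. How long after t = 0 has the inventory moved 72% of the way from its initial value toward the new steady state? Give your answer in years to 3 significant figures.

τ = M₀/F₀ = 13600/584000 = 0.02329 yr.
The remaining gap fraction is e^(−t/τ); 72% covered ⇒ e^(−t/τ) = 0.280.
t = −τ ln(0.280) = 0.02329 × 1.273 = 0.02964 yr.

0.0296 yr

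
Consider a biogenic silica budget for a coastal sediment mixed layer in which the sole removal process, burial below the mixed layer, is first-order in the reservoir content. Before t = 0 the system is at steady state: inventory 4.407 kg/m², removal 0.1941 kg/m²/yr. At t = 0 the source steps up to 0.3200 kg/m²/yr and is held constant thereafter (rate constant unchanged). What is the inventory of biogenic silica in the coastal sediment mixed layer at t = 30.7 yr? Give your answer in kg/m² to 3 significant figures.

The sink rate constant is k = F₀/M₀ = 0.1941/4.407 = 0.04404 yr⁻¹.
Solving dM/dt = F₁ − kM with M(0) = M₀ gives M(t) = F₁/k + (M₀ − F₁/k)·e^(−kt).
F₁/k = 0.3200/0.04404 = 7.2655 kg/m²; kt = 0.04404 × 30.7 = 1.352, e^(−kt) = 0.2587.
M(30.7) = 7.2655 + (4.407 − 7.2655) × 0.2587 = 7.2655 − 0.7395 = 6.5261 kg/m².

6.53 kg/m²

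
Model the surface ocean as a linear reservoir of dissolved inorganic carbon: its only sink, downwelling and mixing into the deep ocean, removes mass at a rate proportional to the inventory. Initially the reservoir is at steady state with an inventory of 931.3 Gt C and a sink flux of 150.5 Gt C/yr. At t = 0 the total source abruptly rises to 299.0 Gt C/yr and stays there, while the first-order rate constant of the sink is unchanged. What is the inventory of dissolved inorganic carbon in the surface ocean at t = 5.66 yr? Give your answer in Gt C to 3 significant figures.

1480 Gt C

The sink rate constant is k = F₀/M₀ = 150.5/931.3 = 0.1616 yr⁻¹.
Solving dM/dt = F₁ − kM with M(0) = M₀ gives M(t) = F₁/k + (M₀ − F₁/k)·e^(−kt).
F₁/k = 299.0/0.1616 = 1850.2 Gt C; kt = 0.1616 × 5.66 = 0.9147, e^(−kt) = 0.4006.
M(5.66) = 1850.2 + (931.3 − 1850.2) × 0.4006 = 1850.2 − 368.2 = 1482.1 Gt C.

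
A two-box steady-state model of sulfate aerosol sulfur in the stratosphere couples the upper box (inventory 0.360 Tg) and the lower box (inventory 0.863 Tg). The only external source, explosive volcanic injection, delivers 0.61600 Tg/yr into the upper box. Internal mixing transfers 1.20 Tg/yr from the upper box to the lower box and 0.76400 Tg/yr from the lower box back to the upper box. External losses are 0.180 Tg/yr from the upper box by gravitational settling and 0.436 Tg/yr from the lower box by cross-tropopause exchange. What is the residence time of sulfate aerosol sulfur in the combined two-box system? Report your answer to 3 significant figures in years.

Treat the two boxes together as one reservoir: the mixing fluxes between them are internal recycling, so τ = ΣM / Σ(external losses).
M_total = 0.360 + 0.863 = 1.2230 Tg.
ΣF_external_out = 0.180 + 0.436 = 0.61600 Tg/yr.
τ = M_total / ΣF_ext = 1.2230 / 0.61600 = 1.985 yr.

1.99 yr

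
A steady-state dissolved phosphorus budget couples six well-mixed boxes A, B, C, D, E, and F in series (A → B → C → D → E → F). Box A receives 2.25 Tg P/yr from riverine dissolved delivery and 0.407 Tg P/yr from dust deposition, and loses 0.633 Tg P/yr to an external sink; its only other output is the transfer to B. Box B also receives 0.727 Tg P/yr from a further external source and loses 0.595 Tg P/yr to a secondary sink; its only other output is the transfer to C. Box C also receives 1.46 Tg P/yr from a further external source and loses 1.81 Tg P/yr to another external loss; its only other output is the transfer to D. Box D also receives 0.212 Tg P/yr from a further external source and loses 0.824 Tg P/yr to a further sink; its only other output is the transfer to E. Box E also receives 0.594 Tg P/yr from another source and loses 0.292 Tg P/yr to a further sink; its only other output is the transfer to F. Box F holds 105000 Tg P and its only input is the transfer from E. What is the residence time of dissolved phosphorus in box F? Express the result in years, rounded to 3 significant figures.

70200 yr

Box A: F(A→B) = (2.25 + 0.407) − 0.633 = 2.0240 Tg P/yr.
Box B: F(B→C) = (2.0240 + 0.727) − 0.595 = 2.1560 Tg P/yr.
Box C: F(C→D) = (2.1560 + 1.46) − 1.81 = 1.8060 Tg P/yr.
Box D: F(D→E) = (1.8060 + 0.212) − 0.824 = 1.1940 Tg P/yr.
Box E: F(E→F) = (1.1940 + 0.594) − 0.292 = 1.4960 Tg P/yr.
Box F throughput = its input = 1.4960 Tg P/yr; τ = 105000 / 1.4960 = 70190 yr.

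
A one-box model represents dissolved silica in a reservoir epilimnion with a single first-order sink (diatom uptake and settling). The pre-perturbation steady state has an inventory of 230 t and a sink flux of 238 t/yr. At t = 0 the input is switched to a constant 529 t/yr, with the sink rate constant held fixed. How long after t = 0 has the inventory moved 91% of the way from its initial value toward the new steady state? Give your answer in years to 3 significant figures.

τ = M₀/F₀ = 230/238 = 0.9664 yr.
The remaining gap fraction is e^(−t/τ); 91% covered ⇒ e^(−t/τ) = 0.0900.
t = −τ ln(0.0900) = 0.9664 × 2.408 = 2.327 yr.

2.33 yr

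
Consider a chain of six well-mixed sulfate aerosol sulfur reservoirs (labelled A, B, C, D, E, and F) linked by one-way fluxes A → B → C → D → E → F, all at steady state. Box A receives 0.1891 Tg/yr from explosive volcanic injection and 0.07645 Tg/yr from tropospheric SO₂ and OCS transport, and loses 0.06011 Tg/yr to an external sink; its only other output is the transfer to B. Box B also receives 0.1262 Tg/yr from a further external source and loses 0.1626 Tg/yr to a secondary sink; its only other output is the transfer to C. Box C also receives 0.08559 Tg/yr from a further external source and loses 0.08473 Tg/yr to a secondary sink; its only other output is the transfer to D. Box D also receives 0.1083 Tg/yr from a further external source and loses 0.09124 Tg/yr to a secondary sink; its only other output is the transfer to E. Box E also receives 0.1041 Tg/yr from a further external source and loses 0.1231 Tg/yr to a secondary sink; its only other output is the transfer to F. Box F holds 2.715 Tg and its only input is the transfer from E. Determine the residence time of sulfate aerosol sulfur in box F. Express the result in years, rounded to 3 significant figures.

Box A: F(A→B) = (0.1891 + 0.07645) − 0.06011 = 0.20544 Tg/yr.
Box B: F(B→C) = (0.20544 + 0.1262) − 0.1626 = 0.16904 Tg/yr.
Box C: F(C→D) = (0.16904 + 0.08559) − 0.08473 = 0.16990 Tg/yr.
Box D: F(D→E) = (0.16990 + 0.1083) − 0.09124 = 0.18696 Tg/yr.
Box E: F(E→F) = (0.18696 + 0.1041) − 0.1231 = 0.16796 Tg/yr.
Box F throughput = its input = 0.16796 Tg/yr; τ = 2.715 / 0.16796 = 16.16 yr.

16.2 yr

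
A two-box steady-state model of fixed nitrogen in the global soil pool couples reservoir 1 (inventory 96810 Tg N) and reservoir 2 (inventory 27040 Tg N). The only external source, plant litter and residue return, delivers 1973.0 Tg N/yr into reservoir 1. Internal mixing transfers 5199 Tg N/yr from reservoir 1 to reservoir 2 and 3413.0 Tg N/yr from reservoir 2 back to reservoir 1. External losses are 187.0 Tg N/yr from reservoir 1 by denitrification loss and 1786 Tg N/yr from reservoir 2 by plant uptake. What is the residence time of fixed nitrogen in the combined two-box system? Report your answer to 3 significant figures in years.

62.8 yr

Residence time in the combined system uses the total inventory and the total *external* removal — internal exchanges between the two boxes cancel.
M_total = 96810 + 27040 = 123850 Tg N.
ΣF_external_out = 187.0 + 1786 = 1973.0 Tg N/yr.
τ = M_total / ΣF_ext = 123850 / 1973.0 = 62.77 yr.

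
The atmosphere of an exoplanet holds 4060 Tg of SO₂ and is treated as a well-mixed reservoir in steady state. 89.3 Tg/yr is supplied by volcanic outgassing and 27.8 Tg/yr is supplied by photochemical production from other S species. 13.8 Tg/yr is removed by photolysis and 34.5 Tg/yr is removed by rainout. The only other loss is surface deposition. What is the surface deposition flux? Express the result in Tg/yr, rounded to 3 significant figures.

68.8 Tg/yr

At steady state ΣF_in = ΣF_out.
ΣF_in = 89.3 + 27.8 = 117.10 Tg/yr.
Surface deposition flux = ΣF_in − (13.8 + 34.5) = 117.10 − 48.30 = 68.80 Tg/yr.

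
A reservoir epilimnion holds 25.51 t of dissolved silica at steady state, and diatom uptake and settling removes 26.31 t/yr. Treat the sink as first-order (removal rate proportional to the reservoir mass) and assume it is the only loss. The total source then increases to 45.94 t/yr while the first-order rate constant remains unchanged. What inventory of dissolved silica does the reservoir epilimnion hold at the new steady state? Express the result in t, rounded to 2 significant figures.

Rate constant k = F/M = 26.31 / 25.51 = 1.031 yr⁻¹.
At the new steady state, source = k·M_new ⇒ M_new = 45.94 / 1.031 = 44.54 t.
(Equivalently M_new = M × F_new/F_old = 25.51 × 45.94/26.31.)

45 t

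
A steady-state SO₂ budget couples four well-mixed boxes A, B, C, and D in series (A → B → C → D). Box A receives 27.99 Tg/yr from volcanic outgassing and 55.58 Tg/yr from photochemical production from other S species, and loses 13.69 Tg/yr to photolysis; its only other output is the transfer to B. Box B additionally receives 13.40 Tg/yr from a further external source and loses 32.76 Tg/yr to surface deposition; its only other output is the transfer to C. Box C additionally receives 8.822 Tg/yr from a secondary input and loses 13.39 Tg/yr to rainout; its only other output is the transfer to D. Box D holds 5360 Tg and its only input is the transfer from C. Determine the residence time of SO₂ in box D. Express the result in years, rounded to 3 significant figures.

Box A: F(A→B) = (27.99 + 55.58) − 13.69 = 69.880 Tg/yr.
Box B: F(B→C) = (69.880 + 13.40) − 32.76 = 50.520 Tg/yr.
Box C: F(C→D) = (50.520 + 8.822) − 13.39 = 45.952 Tg/yr.
Box D throughput = its input = 45.952 Tg/yr; τ = 5360 / 45.952 = 116.6 yr.

117 yr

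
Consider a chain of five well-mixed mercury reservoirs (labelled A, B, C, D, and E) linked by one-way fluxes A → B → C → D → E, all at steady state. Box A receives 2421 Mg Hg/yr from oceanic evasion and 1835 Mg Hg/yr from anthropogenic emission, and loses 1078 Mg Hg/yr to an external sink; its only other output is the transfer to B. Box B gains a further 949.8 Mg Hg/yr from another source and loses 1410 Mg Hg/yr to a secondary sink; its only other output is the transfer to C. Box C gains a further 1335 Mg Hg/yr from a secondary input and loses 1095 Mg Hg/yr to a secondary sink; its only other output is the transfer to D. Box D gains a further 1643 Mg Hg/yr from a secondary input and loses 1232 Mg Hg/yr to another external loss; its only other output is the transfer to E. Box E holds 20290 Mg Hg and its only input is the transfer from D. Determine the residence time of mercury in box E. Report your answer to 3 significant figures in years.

Box A: F(A→B) = (2421 + 1835) − 1078 = 3178.0 Mg Hg/yr.
Box B: F(B→C) = (3178.0 + 949.8) − 1410 = 2717.8 Mg Hg/yr.
Box C: F(C→D) = (2717.8 + 1335) − 1095 = 2957.8 Mg Hg/yr.
Box D: F(D→E) = (2957.8 + 1643) − 1232 = 3368.8 Mg Hg/yr.
Box E throughput = its input = 3368.8 Mg Hg/yr; τ = 20290 / 3368.8 = 6.023 yr.

6.02 yr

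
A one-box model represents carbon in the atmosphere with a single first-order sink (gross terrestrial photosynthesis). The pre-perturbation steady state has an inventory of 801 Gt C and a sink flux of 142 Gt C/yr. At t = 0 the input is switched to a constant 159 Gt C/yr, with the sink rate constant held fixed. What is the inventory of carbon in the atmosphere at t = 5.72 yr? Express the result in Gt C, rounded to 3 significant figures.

862 Gt C

The sink rate constant is k = F₀/M₀ = 142/801 = 0.1773 yr⁻¹.
Solving dM/dt = F₁ − kM with M(0) = M₀ gives M(t) = F₁/k + (M₀ − F₁/k)·e^(−kt).
F₁/k = 159/0.1773 = 896.89 Gt C; kt = 0.1773 × 5.72 = 1.014, e^(−kt) = 0.3628.
M(5.72) = 896.89 + (801 − 896.89) × 0.3628 = 896.89 − 34.79 = 862.11 Gt C.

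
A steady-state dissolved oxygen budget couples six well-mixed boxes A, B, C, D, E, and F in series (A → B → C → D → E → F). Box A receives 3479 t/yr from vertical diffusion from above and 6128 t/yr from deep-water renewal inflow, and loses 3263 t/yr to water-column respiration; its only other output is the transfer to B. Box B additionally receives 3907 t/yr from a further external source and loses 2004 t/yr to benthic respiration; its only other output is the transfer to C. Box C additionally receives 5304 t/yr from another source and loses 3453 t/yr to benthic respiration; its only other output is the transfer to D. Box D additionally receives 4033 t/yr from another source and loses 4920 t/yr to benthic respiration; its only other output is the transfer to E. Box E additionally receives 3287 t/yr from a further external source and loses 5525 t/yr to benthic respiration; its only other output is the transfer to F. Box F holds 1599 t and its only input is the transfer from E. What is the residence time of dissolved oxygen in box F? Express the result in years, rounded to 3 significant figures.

0.229 yr

Box A: F(A→B) = (3479 + 6128) − 3263 = 6344.0 t/yr.
Box B: F(B→C) = (6344.0 + 3907) − 2004 = 8247.0 t/yr.
Box C: F(C→D) = (8247.0 + 5304) − 3453 = 10098 t/yr.
Box D: F(D→E) = (10098 + 4033) − 4920 = 9211.0 t/yr.
Box E: F(E→F) = (9211.0 + 3287) − 5525 = 6973.0 t/yr.
Box F throughput = its input = 6973.0 t/yr; τ = 1599 / 6973.0 = 0.2293 yr.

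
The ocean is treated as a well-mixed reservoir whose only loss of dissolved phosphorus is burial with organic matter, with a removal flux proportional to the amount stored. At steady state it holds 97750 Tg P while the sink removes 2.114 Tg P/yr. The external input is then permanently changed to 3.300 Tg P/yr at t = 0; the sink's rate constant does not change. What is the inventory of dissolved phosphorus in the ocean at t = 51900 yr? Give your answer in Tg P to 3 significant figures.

135000 Tg P

Residence time τ = M₀/F₀ = 46240 yr. The eventual steady state is M_∞ = M₀·(F₁/F₀) = 97750 × 3.300/2.114 = 152590 Tg P.
The anomaly ΔM(t) = M(t) − M_∞ decays as ΔM₀·e^(−t/τ) with ΔM₀ = 97750 − 152590 = −54840 Tg P.
At t = 51900 yr, e^(−t/τ) = e^(−1.122) = 0.3255, so ΔM = −17850 Tg P and M = 152590 − 17850 = 134740 Tg P.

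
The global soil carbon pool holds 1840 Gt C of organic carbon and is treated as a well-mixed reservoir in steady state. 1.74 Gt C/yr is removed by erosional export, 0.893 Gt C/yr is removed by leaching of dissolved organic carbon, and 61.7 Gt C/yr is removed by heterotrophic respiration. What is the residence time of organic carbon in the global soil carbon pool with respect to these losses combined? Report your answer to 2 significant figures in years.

29 yr

Total removal = 1.740 + 0.8930 + 61.70 = 64.333 Gt C/yr.
τ = M / ΣF_out = 1840 / 64.333 = 28.60 yr.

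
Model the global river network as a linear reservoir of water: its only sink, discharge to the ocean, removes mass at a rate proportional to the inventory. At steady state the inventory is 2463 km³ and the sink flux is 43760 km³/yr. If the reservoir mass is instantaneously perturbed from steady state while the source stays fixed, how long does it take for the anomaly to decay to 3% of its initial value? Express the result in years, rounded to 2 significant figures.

For a linear reservoir the anomaly decays as exp(−t/τ) with τ = M/F = 2463/43760 = 0.05628 yr.
exp(−t/τ) = 0.03 ⇒ t = −τ ln(0.03) = 0.05628 × 3.507 = 0.1974 yr.

0.20 yr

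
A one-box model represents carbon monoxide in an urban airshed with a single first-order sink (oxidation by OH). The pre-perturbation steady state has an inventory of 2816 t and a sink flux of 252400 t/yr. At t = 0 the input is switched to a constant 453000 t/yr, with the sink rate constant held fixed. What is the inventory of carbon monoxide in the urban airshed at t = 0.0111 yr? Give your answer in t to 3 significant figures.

Residence time τ = M₀/F₀ = 0.01116 yr. The eventual steady state is M_∞ = M₀·(F₁/F₀) = 2816 × 453000/252400 = 5054.1 t.
The anomaly ΔM(t) = M(t) − M_∞ decays as ΔM₀·e^(−t/τ) with ΔM₀ = 2816 − 5054.1 = −2238 t.
At t = 0.0111 yr, e^(−t/τ) = e^(−0.9949) = 0.3698, so ΔM = −827.6 t and M = 5054.1 − 827.6 = 4226.5 t.

4230 t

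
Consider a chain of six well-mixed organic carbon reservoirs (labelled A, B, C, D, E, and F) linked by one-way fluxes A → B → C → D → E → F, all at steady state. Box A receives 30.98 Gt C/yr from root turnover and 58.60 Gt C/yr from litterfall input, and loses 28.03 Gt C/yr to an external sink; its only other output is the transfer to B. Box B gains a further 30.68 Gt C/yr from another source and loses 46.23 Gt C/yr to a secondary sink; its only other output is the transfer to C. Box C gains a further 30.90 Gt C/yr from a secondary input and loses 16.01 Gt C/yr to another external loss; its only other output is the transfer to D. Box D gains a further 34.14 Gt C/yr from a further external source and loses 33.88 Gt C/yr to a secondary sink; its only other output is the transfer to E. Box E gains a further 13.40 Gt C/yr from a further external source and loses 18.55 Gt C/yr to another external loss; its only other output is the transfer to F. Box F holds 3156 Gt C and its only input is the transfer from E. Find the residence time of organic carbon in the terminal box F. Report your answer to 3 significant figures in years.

56.4 yr

Box A: F(A→B) = (30.98 + 58.60) − 28.03 = 61.550 Gt C/yr.
Box B: F(B→C) = (61.550 + 30.68) − 46.23 = 46.000 Gt C/yr.
Box C: F(C→D) = (46.000 + 30.90) − 16.01 = 60.890 Gt C/yr.
Box D: F(D→E) = (60.890 + 34.14) − 33.88 = 61.150 Gt C/yr.
Box E: F(E→F) = (61.150 + 13.40) − 18.55 = 56.000 Gt C/yr.
Box F throughput = its input = 56.000 Gt C/yr; τ = 3156 / 56.000 = 56.36 yr.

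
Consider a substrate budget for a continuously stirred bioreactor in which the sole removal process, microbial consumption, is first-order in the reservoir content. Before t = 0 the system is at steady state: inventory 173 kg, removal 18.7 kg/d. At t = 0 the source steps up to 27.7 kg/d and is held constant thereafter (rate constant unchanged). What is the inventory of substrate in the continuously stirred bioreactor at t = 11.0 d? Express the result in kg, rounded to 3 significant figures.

231 kg

Residence time τ = M₀/F₀ = 9.251 d. The eventual steady state is M_∞ = M₀·(F₁/F₀) = 173 × 27.7/18.7 = 256.26 kg.
The anomaly ΔM(t) = M(t) − M_∞ decays as ΔM₀·e^(−t/τ) with ΔM₀ = 173 − 256.26 = −83.26 kg.
At t = 11.0 d, e^(−t/τ) = e^(−1.189) = 0.3045, so ΔM = −25.35 kg and M = 256.26 − 25.35 = 230.91 kg.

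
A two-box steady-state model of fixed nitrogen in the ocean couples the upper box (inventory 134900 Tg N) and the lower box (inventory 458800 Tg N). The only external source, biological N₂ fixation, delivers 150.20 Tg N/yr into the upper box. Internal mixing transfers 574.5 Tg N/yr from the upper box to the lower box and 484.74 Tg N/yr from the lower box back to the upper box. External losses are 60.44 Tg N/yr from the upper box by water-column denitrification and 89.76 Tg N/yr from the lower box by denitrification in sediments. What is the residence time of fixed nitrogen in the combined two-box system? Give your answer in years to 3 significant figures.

For the system as a whole, the A↔B exchange is internal and contributes nothing to the throughput; only the external sinks remove mass.
M_total = 134900 + 458800 = 593700 Tg N.
ΣF_external_out = 60.44 + 89.76 = 150.20 Tg N/yr.
τ = M_total / ΣF_ext = 593700 / 150.20 = 3953 yr.

3950 yr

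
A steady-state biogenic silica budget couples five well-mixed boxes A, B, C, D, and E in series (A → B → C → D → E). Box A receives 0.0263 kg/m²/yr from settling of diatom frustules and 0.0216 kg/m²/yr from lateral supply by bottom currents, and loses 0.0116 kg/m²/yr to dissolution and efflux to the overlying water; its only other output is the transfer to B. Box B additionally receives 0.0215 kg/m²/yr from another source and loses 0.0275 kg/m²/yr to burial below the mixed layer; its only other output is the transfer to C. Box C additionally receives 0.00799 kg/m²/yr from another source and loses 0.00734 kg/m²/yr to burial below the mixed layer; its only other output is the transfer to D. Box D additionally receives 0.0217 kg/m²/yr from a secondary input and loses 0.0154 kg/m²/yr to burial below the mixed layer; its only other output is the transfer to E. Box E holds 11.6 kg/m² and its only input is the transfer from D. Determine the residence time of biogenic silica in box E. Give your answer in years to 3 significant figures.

311 yr

Box A: F(A→B) = (0.0263 + 0.0216) − 0.0116 = 0.036300 kg/m²/yr.
Box B: F(B→C) = (0.036300 + 0.0215) − 0.0275 = 0.030300 kg/m²/yr.
Box C: F(C→D) = (0.030300 + 0.00799) − 0.00734 = 0.030950 kg/m²/yr.
Box D: F(D→E) = (0.030950 + 0.0217) − 0.0154 = 0.037250 kg/m²/yr.
Box E throughput = its input = 0.037250 kg/m²/yr; τ = 11.6 / 0.037250 = 311.4 yr.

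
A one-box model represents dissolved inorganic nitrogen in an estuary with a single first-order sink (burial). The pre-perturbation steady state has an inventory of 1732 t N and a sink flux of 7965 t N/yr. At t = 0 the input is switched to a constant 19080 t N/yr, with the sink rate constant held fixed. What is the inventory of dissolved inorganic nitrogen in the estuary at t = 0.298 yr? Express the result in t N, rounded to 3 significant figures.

3540 t N

Residence time τ = M₀/F₀ = 0.2175 yr. The eventual steady state is M_∞ = M₀·(F₁/F₀) = 1732 × 19080/7965 = 4149.0 t N.
The anomaly ΔM(t) = M(t) − M_∞ decays as ΔM₀·e^(−t/τ) with ΔM₀ = 1732 − 4149.0 = −2417 t N.
At t = 0.298 yr, e^(−t/τ) = e^(−1.370) = 0.2540, so ΔM = −613.9 t N and M = 4149.0 − 613.9 = 3535.1 t N.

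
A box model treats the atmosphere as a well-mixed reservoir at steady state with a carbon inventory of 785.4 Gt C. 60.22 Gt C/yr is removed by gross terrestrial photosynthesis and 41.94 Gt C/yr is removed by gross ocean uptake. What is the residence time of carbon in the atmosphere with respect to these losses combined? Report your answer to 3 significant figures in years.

7.69 yr

Total removal = 60.22 + 41.94 = 102.16 Gt C/yr.
τ = M / ΣF_out = 785.4 / 102.16 = 7.688 yr.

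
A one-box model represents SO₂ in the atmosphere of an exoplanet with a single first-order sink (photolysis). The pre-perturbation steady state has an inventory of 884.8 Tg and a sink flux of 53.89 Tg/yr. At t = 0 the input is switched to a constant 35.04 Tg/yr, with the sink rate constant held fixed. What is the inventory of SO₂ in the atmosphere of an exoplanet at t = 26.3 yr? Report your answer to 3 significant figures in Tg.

The sink rate constant is k = F₀/M₀ = 53.89/884.8 = 0.06091 yr⁻¹.
Solving dM/dt = F₁ − kM with M(0) = M₀ gives M(t) = F₁/k + (M₀ − F₁/k)·e^(−kt).
F₁/k = 35.04/0.06091 = 575.31 Tg; kt = 0.06091 × 26.3 = 1.602, e^(−kt) = 0.2015.
M(26.3) = 575.31 + (884.8 − 575.31) × 0.2015 = 575.31 + 62.37 = 637.68 Tg.

638 Tg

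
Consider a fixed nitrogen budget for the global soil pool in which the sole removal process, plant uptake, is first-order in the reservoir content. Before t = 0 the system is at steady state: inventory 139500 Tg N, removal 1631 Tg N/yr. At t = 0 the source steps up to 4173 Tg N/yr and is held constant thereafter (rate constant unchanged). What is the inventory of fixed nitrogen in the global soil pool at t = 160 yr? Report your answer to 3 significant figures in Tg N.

The sink rate constant is k = F₀/M₀ = 1631/139500 = 0.01169 yr⁻¹.
Solving dM/dt = F₁ − kM with M(0) = M₀ gives M(t) = F₁/k + (M₀ − F₁/k)·e^(−kt).
F₁/k = 4173/0.01169 = 356920 Tg N; kt = 0.01169 × 160 = 1.871, e^(−kt) = 0.1540.
M(160) = 356920 + (139500 − 356920) × 0.1540 = 356920 − 33490 = 323430 Tg N.

323000 Tg N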